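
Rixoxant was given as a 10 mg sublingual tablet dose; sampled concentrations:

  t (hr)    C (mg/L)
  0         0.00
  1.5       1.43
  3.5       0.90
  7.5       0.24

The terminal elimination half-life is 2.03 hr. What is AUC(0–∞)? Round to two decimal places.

AUC = 6.39 mg/L·hr

Trapezoidal AUC_0→7.5:
  [0→1.5]: (0.00+1.43)/2 × 1.5 = 1.0725
  [1.5→3.5]: (1.43+0.90)/2 × 2 = 2.33
  [3.5→7.5]: (0.90+0.24)/2 × 4 = 2.28
  Sum = 5.6825 mg/L·hr
k_e = ln2 / t½ = 0.693147 / 2.03 = 0.3415 hr^-1
Extrapolated tail: C_last / k_e = 0.24 / 0.3415 = 0.703
AUC_0→∞ = 5.6825 + 0.703 = 6.3855 mg/L·hr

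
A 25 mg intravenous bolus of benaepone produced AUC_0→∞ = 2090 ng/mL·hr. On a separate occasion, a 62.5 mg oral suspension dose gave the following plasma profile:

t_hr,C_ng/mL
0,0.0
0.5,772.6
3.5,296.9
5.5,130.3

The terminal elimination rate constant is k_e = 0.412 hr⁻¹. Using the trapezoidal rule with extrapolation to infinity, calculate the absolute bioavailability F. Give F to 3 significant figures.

F = 0.486

Trapezoidal AUC_0→5.5 (oral suspension):
  [0→0.5]: (0.0+772.6)/2 × 0.5 = 193.15
  [0.5→3.5]: (772.6+296.9)/2 × 3 = 1604.25
  [3.5→5.5]: (296.9+130.3)/2 × 2 = 427.2
  Sum = 2224.6 ng/mL·hr
Tail: C_last/k_e = 130.3/0.412 = 316.262
AUC_0→∞ (oral suspension) = 2224.6 + 316.262 = 2540.862 ng/mL·hr
F = (AUC_ev/D_ev)/(AUC_iv/D_iv) = (2540.862/62.5)/(2090/25) = 40.653792/83.6 = 0.4863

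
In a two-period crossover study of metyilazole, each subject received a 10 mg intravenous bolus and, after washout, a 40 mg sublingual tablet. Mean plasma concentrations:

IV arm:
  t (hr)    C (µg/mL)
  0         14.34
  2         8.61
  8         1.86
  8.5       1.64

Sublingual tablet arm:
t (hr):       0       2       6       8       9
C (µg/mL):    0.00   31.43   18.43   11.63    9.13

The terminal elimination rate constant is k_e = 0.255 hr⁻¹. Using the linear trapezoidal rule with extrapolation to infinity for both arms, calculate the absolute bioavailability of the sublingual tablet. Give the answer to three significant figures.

Trapezoidal AUC_0→8.5 (IV):
  [0→2]: (14.34+8.61)/2 × 2 = 22.95
  [2→8]: (8.61+1.86)/2 × 6 = 31.41
  [8→8.5]: (1.86+1.64)/2 × 0.5 = 0.875
  Sum = 55.235 µg/mL·hr
IV tail: 1.64/0.255 = 6.431; AUC_iv,0→∞ = 55.235 + 6.431 = 61.666 µg/mL·hr
Trapezoidal AUC_0→9 (sublingual tablet):
  [0→2]: (0.00+31.43)/2 × 2 = 31.43
  [2→6]: (31.43+18.43)/2 × 4 = 99.72
  [6→8]: (18.43+11.63)/2 × 2 = 30.06
  [8→9]: (11.63+9.13)/2 × 1 = 10.38
  Sum = 171.59 µg/mL·hr
sublingual tablet tail: 9.13/0.255 = 35.804; AUC_ev,0→∞ = 171.59 + 35.804 = 207.394 µg/mL·hr
F = (AUC_ev/D_ev)/(AUC_iv/D_iv) = (207.394/40)/(61.666/10) = 5.18485/6.1666 = 0.8408

F = 0.841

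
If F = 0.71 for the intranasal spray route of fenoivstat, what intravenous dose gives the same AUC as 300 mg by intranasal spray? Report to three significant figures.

Systemic exposure from an extravascular dose = F × D_ev, so the equivalent IV dose is F × D_ev.
D_iv = F × D_ev = 0.71 × 300 = 213 mg

D_iv = 213 mg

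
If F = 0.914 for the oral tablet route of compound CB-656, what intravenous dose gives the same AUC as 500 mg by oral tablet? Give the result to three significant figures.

D_iv = 457 mg

Systemic exposure from an extravascular dose = F × D_ev, so the equivalent IV dose is F × D_ev.
D_iv = F × D_ev = 0.914 × 500 = 457 mg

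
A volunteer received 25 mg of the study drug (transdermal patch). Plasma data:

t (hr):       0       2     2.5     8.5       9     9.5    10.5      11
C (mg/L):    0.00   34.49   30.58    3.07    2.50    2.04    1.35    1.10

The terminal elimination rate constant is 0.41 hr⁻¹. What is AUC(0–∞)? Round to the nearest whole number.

AUC = 159 mg/L·hr

Trapezoidal AUC_0→11:
  [0→2]: (0.00+34.49)/2 × 2 = 34.49
  [2→2.5]: (34.49+30.58)/2 × 0.5 = 16.2675
  [2.5→8.5]: (30.58+3.07)/2 × 6 = 100.95
  [8.5→9]: (3.07+2.50)/2 × 0.5 = 1.3925
  [9→9.5]: (2.50+2.04)/2 × 0.5 = 1.135
  [9.5→10.5]: (2.04+1.35)/2 × 1 = 1.695
  [10.5→11]: (1.35+1.10)/2 × 0.5 = 0.6125
  Sum = 156.5425 mg/L·hr
Extrapolated tail: C_last / k_e = 1.10 / 0.41 = 2.683
AUC_0→∞ = 156.5425 + 2.683 = 159.2255 mg/L·hr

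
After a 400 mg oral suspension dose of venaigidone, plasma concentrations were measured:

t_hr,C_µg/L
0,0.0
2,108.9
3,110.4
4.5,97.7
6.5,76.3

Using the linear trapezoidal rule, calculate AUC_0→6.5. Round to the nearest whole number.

Trapezoidal AUC_0→6.5:
  [0→2]: (0.0+108.9)/2 × 2 = 108.9
  [2→3]: (108.9+110.4)/2 × 1 = 109.65
  [3→4.5]: (110.4+97.7)/2 × 1.5 = 156.075
  [4.5→6.5]: (97.7+76.3)/2 × 2 = 174.0
  Sum = 548.625 µg/L·hr

AUC = 549 µg/L·hr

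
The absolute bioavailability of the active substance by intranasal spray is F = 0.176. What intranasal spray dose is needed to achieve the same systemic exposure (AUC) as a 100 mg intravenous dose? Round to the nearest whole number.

For equal systemic exposure: F × D_ev = D_iv
D_ev = D_iv / F = 100 / 0.176 = 568.182 mg

D_intranasal = 568 mg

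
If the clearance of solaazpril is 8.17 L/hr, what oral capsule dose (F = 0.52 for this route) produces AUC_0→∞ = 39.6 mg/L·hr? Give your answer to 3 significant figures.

Dose = CL × AUC_0→∞ / F
     = 8.17 × 39.6 / 0.52 = 622.177 mg

Dose = 622 mg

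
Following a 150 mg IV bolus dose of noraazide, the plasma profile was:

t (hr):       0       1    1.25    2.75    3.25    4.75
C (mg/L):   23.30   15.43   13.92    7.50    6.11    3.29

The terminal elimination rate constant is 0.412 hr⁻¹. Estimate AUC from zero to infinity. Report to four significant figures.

AUC = 57.54 mg/L·hr

Trapezoidal AUC_0→4.75:
  [0→1]: (23.30+15.43)/2 × 1 = 19.365
  [1→1.25]: (15.43+13.92)/2 × 0.25 = 3.66875
  [1.25→2.75]: (13.92+7.50)/2 × 1.5 = 16.065
  [2.75→3.25]: (7.50+6.11)/2 × 0.5 = 3.4025
  [3.25→4.75]: (6.11+3.29)/2 × 1.5 = 7.05
  Sum = 49.55125 mg/L·hr
Extrapolated tail: C_last / k_e = 3.29 / 0.412 = 7.985
AUC_0→∞ = 49.55125 + 7.985 = 57.53625 mg/L·hr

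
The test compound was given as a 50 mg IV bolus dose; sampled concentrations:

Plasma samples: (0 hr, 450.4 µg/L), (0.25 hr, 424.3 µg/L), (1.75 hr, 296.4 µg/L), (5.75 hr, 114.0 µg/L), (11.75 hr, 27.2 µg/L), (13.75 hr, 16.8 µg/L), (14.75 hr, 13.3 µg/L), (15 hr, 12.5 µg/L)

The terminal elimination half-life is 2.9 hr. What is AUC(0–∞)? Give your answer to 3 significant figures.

AUC = 2010 µg/L·hr

Trapezoidal AUC_0→15:
  [0→0.25]: (450.4+424.3)/2 × 0.25 = 109.3375
  [0.25→1.75]: (424.3+296.4)/2 × 1.5 = 540.525
  [1.75→5.75]: (296.4+114.0)/2 × 4 = 820.8
  [5.75→11.75]: (114.0+27.2)/2 × 6 = 423.6
  [11.75→13.75]: (27.2+16.8)/2 × 2 = 44.0
  [13.75→14.75]: (16.8+13.3)/2 × 1 = 15.05
  [14.75→15]: (13.3+12.5)/2 × 0.25 = 3.225
  Sum = 1956.5375 µg/L·hr
k_e = ln2 / t½ = 0.693147 / 2.9 = 0.2390 hr^-1
Extrapolated tail: C_last / k_e = 12.5 / 0.239 = 52.301
AUC_0→∞ = 1956.5375 + 52.301 = 2008.8385 µg/L·hr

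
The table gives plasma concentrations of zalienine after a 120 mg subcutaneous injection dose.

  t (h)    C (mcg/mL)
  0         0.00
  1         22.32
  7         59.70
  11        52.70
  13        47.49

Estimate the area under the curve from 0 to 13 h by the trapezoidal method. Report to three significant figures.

AUC = 582 mcg/mL·h

Trapezoidal AUC_0→13:
  [0→1]: (0.00+22.32)/2 × 1 = 11.16
  [1→7]: (22.32+59.70)/2 × 6 = 246.06
  [7→11]: (59.70+52.70)/2 × 4 = 224.8
  [11→13]: (52.70+47.49)/2 × 2 = 100.19
  Sum = 582.21 mcg/mL·h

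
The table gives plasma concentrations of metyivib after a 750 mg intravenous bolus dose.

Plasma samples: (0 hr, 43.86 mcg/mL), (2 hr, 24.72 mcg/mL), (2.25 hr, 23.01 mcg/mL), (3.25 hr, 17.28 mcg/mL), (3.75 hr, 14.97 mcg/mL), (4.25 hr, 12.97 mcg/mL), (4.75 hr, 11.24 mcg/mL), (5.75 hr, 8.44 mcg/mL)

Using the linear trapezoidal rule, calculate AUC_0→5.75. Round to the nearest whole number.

Trapezoidal AUC_0→5.75:
  [0→2]: (43.86+24.72)/2 × 2 = 68.58
  [2→2.25]: (24.72+23.01)/2 × 0.25 = 5.96625
  [2.25→3.25]: (23.01+17.28)/2 × 1 = 20.145
  [3.25→3.75]: (17.28+14.97)/2 × 0.5 = 8.0625
  [3.75→4.25]: (14.97+12.97)/2 × 0.5 = 6.985
  [4.25→4.75]: (12.97+11.24)/2 × 0.5 = 6.0525
  [4.75→5.75]: (11.24+8.44)/2 × 1 = 9.84
  Sum = 125.63125 mcg/mL·hr

AUC = 126 mcg/mL·hr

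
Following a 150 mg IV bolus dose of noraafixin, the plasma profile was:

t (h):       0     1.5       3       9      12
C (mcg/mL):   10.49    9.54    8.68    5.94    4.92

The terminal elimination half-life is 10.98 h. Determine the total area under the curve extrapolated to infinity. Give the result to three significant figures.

Trapezoidal AUC_0→12:
  [0→1.5]: (10.49+9.54)/2 × 1.5 = 15.0225
  [1.5→3]: (9.54+8.68)/2 × 1.5 = 13.665
  [3→9]: (8.68+5.94)/2 × 6 = 43.86
  [9→12]: (5.94+4.92)/2 × 3 = 16.29
  Sum = 88.8375 mcg/mL·h
k_e = ln2 / t½ = 0.693147 / 10.98 = 0.0631 h^-1
Extrapolated tail: C_last / k_e = 4.92 / 0.0631 = 77.971
AUC_0→∞ = 88.8375 + 77.971 = 166.8085 mcg/mL·h

AUC = 167 mcg/mL·h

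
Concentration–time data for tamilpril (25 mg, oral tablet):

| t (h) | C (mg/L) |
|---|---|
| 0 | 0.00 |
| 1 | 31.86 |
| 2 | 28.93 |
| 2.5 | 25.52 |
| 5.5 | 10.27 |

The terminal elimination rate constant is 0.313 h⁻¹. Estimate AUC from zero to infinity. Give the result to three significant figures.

Trapezoidal AUC_0→5.5:
  [0→1]: (0.00+31.86)/2 × 1 = 15.93
  [1→2]: (31.86+28.93)/2 × 1 = 30.395
  [2→2.5]: (28.93+25.52)/2 × 0.5 = 13.6125
  [2.5→5.5]: (25.52+10.27)/2 × 3 = 53.685
  Sum = 113.6225 mg/L·h
Extrapolated tail: C_last / k_e = 10.27 / 0.313 = 32.812
AUC_0→∞ = 113.6225 + 32.812 = 146.4345 mg/L·h

AUC = 146 mg/L·h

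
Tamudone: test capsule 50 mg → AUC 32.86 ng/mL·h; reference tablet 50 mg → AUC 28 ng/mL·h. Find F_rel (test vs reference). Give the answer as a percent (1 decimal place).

F_rel = 117.4%

F_rel = (AUC_test/D_test) / (AUC_ref/D_ref)
      = (32.86/50) / (28/50)
      = 0.6572 / 0.56 = 1.1736 = 117.36%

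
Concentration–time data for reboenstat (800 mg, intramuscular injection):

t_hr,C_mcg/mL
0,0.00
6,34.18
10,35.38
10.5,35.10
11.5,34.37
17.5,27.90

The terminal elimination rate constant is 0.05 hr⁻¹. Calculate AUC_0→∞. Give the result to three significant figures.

Trapezoidal AUC_0→17.5:
  [0→6]: (0.00+34.18)/2 × 6 = 102.54
  [6→10]: (34.18+35.38)/2 × 4 = 139.12
  [10→10.5]: (35.38+35.10)/2 × 0.5 = 17.62
  [10.5→11.5]: (35.10+34.37)/2 × 1 = 34.735
  [11.5→17.5]: (34.37+27.90)/2 × 6 = 186.81
  Sum = 480.825 mcg/mL·hr
Extrapolated tail: C_last / k_e = 27.90 / 0.05 = 558.000
AUC_0→∞ = 480.825 + 558.000 = 1038.825 mcg/mL·hr

AUC = 1040 mcg/mL·hr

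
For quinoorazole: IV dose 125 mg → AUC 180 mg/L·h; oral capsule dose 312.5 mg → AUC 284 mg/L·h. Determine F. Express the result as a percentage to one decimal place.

F = (AUC_ev / D_ev) / (AUC_iv / D_iv)
  = (284/312.5) / (180/125)
  = 0.9088 / 1.44 = 0.6311
  = 63.11%

F = 63.1%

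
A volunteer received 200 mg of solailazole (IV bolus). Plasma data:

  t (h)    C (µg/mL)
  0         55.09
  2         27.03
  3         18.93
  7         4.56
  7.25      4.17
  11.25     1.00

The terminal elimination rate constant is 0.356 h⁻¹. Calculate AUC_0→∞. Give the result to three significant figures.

AUC = 166 µg/mL·h

Trapezoidal AUC_0→11.25:
  [0→2]: (55.09+27.03)/2 × 2 = 82.12
  [2→3]: (27.03+18.93)/2 × 1 = 22.98
  [3→7]: (18.93+4.56)/2 × 4 = 46.98
  [7→7.25]: (4.56+4.17)/2 × 0.25 = 1.09125
  [7.25→11.25]: (4.17+1.00)/2 × 4 = 10.34
  Sum = 163.51125 µg/mL·h
Extrapolated tail: C_last / k_e = 1.00 / 0.356 = 2.809
AUC_0→∞ = 163.51125 + 2.809 = 166.32025 µg/mL·h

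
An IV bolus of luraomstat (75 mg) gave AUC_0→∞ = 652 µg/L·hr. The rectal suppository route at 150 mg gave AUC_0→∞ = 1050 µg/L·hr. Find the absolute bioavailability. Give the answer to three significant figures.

F = (AUC_ev / D_ev) / (AUC_iv / D_iv)
  = (1050/150) / (652/75)
  = 7 / 8.69333 = 0.8052

F = 0.805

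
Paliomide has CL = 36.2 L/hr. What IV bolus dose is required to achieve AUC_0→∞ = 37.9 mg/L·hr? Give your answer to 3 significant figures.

Dose = 1370 mg

Dose_iv = CL × AUC_0→∞
     = 36.2 × 37.9 = 1371.98 mg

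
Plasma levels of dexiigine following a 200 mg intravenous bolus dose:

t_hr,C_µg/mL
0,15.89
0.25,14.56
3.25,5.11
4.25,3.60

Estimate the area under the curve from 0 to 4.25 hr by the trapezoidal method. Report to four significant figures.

Trapezoidal AUC_0→4.25:
  [0→0.25]: (15.89+14.56)/2 × 0.25 = 3.80625
  [0.25→3.25]: (14.56+5.11)/2 × 3 = 29.505
  [3.25→4.25]: (5.11+3.60)/2 × 1 = 4.355
  Sum = 37.66625 µg/mL·hr

AUC = 37.67 µg/mL·hr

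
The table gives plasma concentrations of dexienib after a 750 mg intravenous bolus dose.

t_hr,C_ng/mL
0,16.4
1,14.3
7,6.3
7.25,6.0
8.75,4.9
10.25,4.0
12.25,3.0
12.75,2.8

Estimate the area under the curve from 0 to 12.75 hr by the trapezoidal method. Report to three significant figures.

Trapezoidal AUC_0→12.75:
  [0→1]: (16.4+14.3)/2 × 1 = 15.35
  [1→7]: (14.3+6.3)/2 × 6 = 61.8
  [7→7.25]: (6.3+6.0)/2 × 0.25 = 1.5375
  [7.25→8.75]: (6.0+4.9)/2 × 1.5 = 8.175
  [8.75→10.25]: (4.9+4.0)/2 × 1.5 = 6.675
  [10.25→12.25]: (4.0+3.0)/2 × 2 = 7.0
  [12.25→12.75]: (3.0+2.8)/2 × 0.5 = 1.45
  Sum = 101.9875 ng/mL·hr

AUC = 102 ng/mL·hr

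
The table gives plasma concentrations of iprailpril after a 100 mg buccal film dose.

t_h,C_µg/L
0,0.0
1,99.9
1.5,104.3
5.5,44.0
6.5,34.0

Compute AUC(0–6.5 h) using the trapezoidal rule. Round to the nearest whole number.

AUC = 437 µg/L·h

Trapezoidal AUC_0→6.5:
  [0→1]: (0.0+99.9)/2 × 1 = 49.95
  [1→1.5]: (99.9+104.3)/2 × 0.5 = 51.05
  [1.5→5.5]: (104.3+44.0)/2 × 4 = 296.6
  [5.5→6.5]: (44.0+34.0)/2 × 1 = 39.0
  Sum = 436.6 µg/L·h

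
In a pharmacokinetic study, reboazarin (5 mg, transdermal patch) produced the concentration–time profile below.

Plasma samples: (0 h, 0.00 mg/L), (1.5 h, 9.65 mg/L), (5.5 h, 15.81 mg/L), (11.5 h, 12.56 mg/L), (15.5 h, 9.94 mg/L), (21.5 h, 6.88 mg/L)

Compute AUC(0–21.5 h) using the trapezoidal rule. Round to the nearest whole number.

Trapezoidal AUC_0→21.5:
  [0→1.5]: (0.00+9.65)/2 × 1.5 = 7.2375
  [1.5→5.5]: (9.65+15.81)/2 × 4 = 50.92
  [5.5→11.5]: (15.81+12.56)/2 × 6 = 85.11
  [11.5→15.5]: (12.56+9.94)/2 × 4 = 45.0
  [15.5→21.5]: (9.94+6.88)/2 × 6 = 50.46
  Sum = 238.7275 mg/L·h

AUC = 239 mg/L·h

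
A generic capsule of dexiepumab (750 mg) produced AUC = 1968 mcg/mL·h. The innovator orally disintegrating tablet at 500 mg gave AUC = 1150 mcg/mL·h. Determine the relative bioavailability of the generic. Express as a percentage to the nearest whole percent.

F_rel = (AUC_test/D_test) / (AUC_ref/D_ref)
      = (1968/750) / (1150/500)
      = 2.624 / 2.3 = 1.1409 = 114.09%

F_rel = 114%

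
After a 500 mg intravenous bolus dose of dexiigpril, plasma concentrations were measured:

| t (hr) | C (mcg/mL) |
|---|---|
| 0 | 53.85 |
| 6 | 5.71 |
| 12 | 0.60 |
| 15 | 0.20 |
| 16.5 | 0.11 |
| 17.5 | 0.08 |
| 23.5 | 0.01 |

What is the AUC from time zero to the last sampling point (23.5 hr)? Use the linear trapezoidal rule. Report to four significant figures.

Trapezoidal AUC_0→23.5:
  [0→6]: (53.85+5.71)/2 × 6 = 178.68
  [6→12]: (5.71+0.60)/2 × 6 = 18.93
  [12→15]: (0.60+0.20)/2 × 3 = 1.2
  [15→16.5]: (0.20+0.11)/2 × 1.5 = 0.2325
  [16.5→17.5]: (0.11+0.08)/2 × 1 = 0.095
  [17.5→23.5]: (0.08+0.01)/2 × 6 = 0.27
  Sum = 199.4075 mcg/mL·hr

AUC = 199.4 mcg/mL·hr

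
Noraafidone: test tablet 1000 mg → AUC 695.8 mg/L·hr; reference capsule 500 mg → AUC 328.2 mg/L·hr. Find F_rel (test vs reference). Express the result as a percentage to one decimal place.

F_rel = 106.0%

F_rel = (AUC_test/D_test) / (AUC_ref/D_ref)
      = (695.8/1000) / (328.2/500)
      = 0.6958 / 0.6564 = 1.0600 = 106.00%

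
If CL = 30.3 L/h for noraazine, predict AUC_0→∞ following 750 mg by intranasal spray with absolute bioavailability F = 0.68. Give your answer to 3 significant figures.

AUC = 16.8 mg/L·h

AUC_0→∞ = F × Dose / CL
        = 0.68 × 750 / 30.3 = 16.8317 mg/L·h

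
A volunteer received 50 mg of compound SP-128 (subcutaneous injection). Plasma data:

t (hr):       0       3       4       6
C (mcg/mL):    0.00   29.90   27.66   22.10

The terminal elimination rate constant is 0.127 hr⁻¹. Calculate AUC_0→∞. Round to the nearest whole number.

Trapezoidal AUC_0→6:
  [0→3]: (0.00+29.90)/2 × 3 = 44.85
  [3→4]: (29.90+27.66)/2 × 1 = 28.78
  [4→6]: (27.66+22.10)/2 × 2 = 49.76
  Sum = 123.39 mcg/mL·hr
Extrapolated tail: C_last / k_e = 22.10 / 0.127 = 174.016
AUC_0→∞ = 123.39 + 174.016 = 297.406 mcg/mL·hr

AUC = 297 mcg/mL·hr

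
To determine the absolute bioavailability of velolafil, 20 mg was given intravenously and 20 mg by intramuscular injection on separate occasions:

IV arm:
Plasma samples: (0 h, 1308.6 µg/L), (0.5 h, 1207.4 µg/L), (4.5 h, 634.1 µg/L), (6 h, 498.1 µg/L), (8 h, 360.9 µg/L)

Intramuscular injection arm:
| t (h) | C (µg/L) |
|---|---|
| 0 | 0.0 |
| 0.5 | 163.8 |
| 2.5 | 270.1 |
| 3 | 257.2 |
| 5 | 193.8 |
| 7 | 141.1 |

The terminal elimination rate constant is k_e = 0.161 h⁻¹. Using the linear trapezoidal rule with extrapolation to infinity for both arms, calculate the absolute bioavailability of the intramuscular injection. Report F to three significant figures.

F = 0.275

Trapezoidal AUC_0→8 (IV):
  [0→0.5]: (1308.6+1207.4)/2 × 0.5 = 629.0
  [0.5→4.5]: (1207.4+634.1)/2 × 4 = 3683.0
  [4.5→6]: (634.1+498.1)/2 × 1.5 = 849.15
  [6→8]: (498.1+360.9)/2 × 2 = 859.0
  Sum = 6020.15 µg/L·h
IV tail: 360.9/0.161 = 2241.615; AUC_iv,0→∞ = 6020.15 + 2241.615 = 8261.765 µg/L·h
Trapezoidal AUC_0→7 (intramuscular injection):
  [0→0.5]: (0.0+163.8)/2 × 0.5 = 40.95
  [0.5→2.5]: (163.8+270.1)/2 × 2 = 433.9
  [2.5→3]: (270.1+257.2)/2 × 0.5 = 131.825
  [3→5]: (257.2+193.8)/2 × 2 = 451.0
  [5→7]: (193.8+141.1)/2 × 2 = 334.9
  Sum = 1392.575 µg/L·h
intramuscular injection tail: 141.1/0.161 = 876.398; AUC_ev,0→∞ = 1392.575 + 876.398 = 2268.973 µg/L·h
F = (AUC_ev/D_ev)/(AUC_iv/D_iv) = (2268.973/20)/(8261.765/20) = 113.44865/413.08825 = 0.2746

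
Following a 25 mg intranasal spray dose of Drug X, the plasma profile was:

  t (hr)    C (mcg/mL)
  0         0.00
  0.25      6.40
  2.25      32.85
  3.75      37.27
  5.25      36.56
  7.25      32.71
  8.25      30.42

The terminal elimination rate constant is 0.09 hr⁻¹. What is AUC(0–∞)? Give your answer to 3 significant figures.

AUC = 587 mcg/mL·hr

Trapezoidal AUC_0→8.25:
  [0→0.25]: (0.00+6.40)/2 × 0.25 = 0.8
  [0.25→2.25]: (6.40+32.85)/2 × 2 = 39.25
  [2.25→3.75]: (32.85+37.27)/2 × 1.5 = 52.59
  [3.75→5.25]: (37.27+36.56)/2 × 1.5 = 55.3725
  [5.25→7.25]: (36.56+32.71)/2 × 2 = 69.27
  [7.25→8.25]: (32.71+30.42)/2 × 1 = 31.565
  Sum = 248.8475 mcg/mL·hr
Extrapolated tail: C_last / k_e = 30.42 / 0.09 = 338.000
AUC_0→∞ = 248.8475 + 338.000 = 586.8475 mcg/mL·hr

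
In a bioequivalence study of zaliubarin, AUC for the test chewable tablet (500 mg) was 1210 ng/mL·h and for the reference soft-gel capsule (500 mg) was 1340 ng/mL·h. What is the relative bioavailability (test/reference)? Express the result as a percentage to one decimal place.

F_rel = 90.3%

F_rel = (AUC_test/D_test) / (AUC_ref/D_ref)
      = (1210/500) / (1340/500)
      = 2.42 / 2.68 = 0.9030 = 90.30%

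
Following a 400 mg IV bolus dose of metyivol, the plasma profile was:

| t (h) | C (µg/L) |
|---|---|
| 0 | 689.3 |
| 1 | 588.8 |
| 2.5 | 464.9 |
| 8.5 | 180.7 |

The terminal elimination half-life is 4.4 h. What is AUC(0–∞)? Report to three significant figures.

AUC = 4510 µg/L·h

Trapezoidal AUC_0→8.5:
  [0→1]: (689.3+588.8)/2 × 1 = 639.05
  [1→2.5]: (588.8+464.9)/2 × 1.5 = 790.275
  [2.5→8.5]: (464.9+180.7)/2 × 6 = 1936.8
  Sum = 3366.125 µg/L·h
k_e = ln2 / t½ = 0.693147 / 4.4 = 0.1575 h^-1
Extrapolated tail: C_last / k_e = 180.7 / 0.1575 = 1147.302
AUC_0→∞ = 3366.125 + 1147.302 = 4513.427 µg/L·h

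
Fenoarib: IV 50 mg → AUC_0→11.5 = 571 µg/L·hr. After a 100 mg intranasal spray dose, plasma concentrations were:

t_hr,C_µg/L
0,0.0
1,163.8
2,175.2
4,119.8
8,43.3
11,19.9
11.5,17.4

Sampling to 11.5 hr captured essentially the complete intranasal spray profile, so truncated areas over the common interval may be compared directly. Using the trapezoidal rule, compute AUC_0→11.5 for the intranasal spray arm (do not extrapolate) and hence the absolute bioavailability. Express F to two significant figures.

Trapezoidal AUC_0→11.5 (intranasal spray):
  [0→1]: (0.0+163.8)/2 × 1 = 81.9
  [1→2]: (163.8+175.2)/2 × 1 = 169.5
  [2→4]: (175.2+119.8)/2 × 2 = 295.0
  [4→8]: (119.8+43.3)/2 × 4 = 326.2
  [8→11]: (43.3+19.9)/2 × 3 = 94.8
  [11→11.5]: (19.9+17.4)/2 × 0.5 = 9.325
  Sum = 976.725 µg/L·hr
F = (AUC_ev/D_ev)/(AUC_iv/D_iv) = (976.725/100)/(571/50) = 9.76725/11.42 = 0.8553

F = 0.86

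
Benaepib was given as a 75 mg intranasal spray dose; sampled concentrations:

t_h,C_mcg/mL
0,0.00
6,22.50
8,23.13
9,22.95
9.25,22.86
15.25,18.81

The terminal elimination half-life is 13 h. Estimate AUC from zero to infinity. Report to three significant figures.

Trapezoidal AUC_0→15.25:
  [0→6]: (0.00+22.50)/2 × 6 = 67.5
  [6→8]: (22.50+23.13)/2 × 2 = 45.63
  [8→9]: (23.13+22.95)/2 × 1 = 23.04
  [9→9.25]: (22.95+22.86)/2 × 0.25 = 5.72625
  [9.25→15.25]: (22.86+18.81)/2 × 6 = 125.01
  Sum = 266.90625 mcg/mL·h
k_e = ln2 / t½ = 0.693147 / 13 = 0.0533 h^-1
Extrapolated tail: C_last / k_e = 18.81 / 0.0533 = 352.908
AUC_0→∞ = 266.90625 + 352.908 = 619.81425 mcg/mL·h

AUC = 620 mcg/mL·h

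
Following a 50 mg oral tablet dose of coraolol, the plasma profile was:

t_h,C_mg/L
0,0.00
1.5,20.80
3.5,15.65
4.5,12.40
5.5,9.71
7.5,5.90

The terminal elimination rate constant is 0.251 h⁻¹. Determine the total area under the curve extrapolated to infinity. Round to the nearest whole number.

AUC = 116 mg/L·h

Trapezoidal AUC_0→7.5:
  [0→1.5]: (0.00+20.80)/2 × 1.5 = 15.6
  [1.5→3.5]: (20.80+15.65)/2 × 2 = 36.45
  [3.5→4.5]: (15.65+12.40)/2 × 1 = 14.025
  [4.5→5.5]: (12.40+9.71)/2 × 1 = 11.055
  [5.5→7.5]: (9.71+5.90)/2 × 2 = 15.61
  Sum = 92.74 mg/L·h
Extrapolated tail: C_last / k_e = 5.90 / 0.251 = 23.506
AUC_0→∞ = 92.74 + 23.506 = 116.246 mg/L·h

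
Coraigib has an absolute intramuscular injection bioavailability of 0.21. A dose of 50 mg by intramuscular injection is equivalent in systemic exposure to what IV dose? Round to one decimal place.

Systemic exposure from an extravascular dose = F × D_ev, so the equivalent IV dose is F × D_ev.
D_iv = F × D_ev = 0.21 × 50 = 10.5 mg

D_iv = 10.5 mg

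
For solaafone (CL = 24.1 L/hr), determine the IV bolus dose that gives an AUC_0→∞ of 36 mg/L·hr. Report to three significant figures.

Dose_iv = CL × AUC_0→∞
     = 24.1 × 36 = 867.6 mg

Dose = 868 mg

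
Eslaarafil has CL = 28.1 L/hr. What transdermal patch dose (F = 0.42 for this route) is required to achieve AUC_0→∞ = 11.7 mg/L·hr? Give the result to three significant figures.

Dose = 783 mg

Dose = CL × AUC_0→∞ / F
     = 28.1 × 11.7 / 0.42 = 782.786 mg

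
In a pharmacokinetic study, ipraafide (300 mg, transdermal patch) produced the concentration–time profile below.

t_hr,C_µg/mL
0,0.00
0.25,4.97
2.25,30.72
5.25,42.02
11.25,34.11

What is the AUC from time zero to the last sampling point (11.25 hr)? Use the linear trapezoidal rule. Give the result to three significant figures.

Trapezoidal AUC_0→11.25:
  [0→0.25]: (0.00+4.97)/2 × 0.25 = 0.62125
  [0.25→2.25]: (4.97+30.72)/2 × 2 = 35.69
  [2.25→5.25]: (30.72+42.02)/2 × 3 = 109.11
  [5.25→11.25]: (42.02+34.11)/2 × 6 = 228.39
  Sum = 373.81125 µg/mL·hr

AUC = 374 µg/mL·hr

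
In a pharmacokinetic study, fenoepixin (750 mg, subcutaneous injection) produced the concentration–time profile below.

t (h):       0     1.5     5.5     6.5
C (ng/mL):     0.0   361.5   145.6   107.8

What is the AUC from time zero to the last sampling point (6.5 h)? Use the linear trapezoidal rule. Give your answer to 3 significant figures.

Trapezoidal AUC_0→6.5:
  [0→1.5]: (0.0+361.5)/2 × 1.5 = 271.125
  [1.5→5.5]: (361.5+145.6)/2 × 4 = 1014.2
  [5.5→6.5]: (145.6+107.8)/2 × 1 = 126.7
  Sum = 1412.025 ng/mL·h

AUC = 1410 ng/mL·h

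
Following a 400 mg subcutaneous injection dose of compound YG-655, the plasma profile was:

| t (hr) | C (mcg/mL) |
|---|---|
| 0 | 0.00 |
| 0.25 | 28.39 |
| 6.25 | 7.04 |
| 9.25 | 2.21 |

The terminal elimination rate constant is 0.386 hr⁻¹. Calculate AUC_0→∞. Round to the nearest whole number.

AUC = 129 mcg/mL·hr

Trapezoidal AUC_0→9.25:
  [0→0.25]: (0.00+28.39)/2 × 0.25 = 3.54875
  [0.25→6.25]: (28.39+7.04)/2 × 6 = 106.29
  [6.25→9.25]: (7.04+2.21)/2 × 3 = 13.875
  Sum = 123.71375 mcg/mL·hr
Extrapolated tail: C_last / k_e = 2.21 / 0.386 = 5.725
AUC_0→∞ = 123.71375 + 5.725 = 129.43875 mcg/mL·hr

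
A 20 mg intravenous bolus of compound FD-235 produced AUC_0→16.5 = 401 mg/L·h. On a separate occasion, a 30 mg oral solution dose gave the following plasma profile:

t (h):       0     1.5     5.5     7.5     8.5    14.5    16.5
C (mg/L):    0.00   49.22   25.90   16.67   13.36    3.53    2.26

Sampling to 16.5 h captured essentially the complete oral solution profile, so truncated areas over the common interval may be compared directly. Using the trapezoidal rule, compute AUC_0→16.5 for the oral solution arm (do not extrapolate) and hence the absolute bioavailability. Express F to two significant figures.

Trapezoidal AUC_0→16.5 (oral solution):
  [0→1.5]: (0.00+49.22)/2 × 1.5 = 36.915
  [1.5→5.5]: (49.22+25.90)/2 × 4 = 150.24
  [5.5→7.5]: (25.90+16.67)/2 × 2 = 42.57
  [7.5→8.5]: (16.67+13.36)/2 × 1 = 15.015
  [8.5→14.5]: (13.36+3.53)/2 × 6 = 50.67
  [14.5→16.5]: (3.53+2.26)/2 × 2 = 5.79
  Sum = 301.2 mg/L·h
F = (AUC_ev/D_ev)/(AUC_iv/D_iv) = (301.2/30)/(401/20) = 10.04/20.05 = 0.5007

F = 0.50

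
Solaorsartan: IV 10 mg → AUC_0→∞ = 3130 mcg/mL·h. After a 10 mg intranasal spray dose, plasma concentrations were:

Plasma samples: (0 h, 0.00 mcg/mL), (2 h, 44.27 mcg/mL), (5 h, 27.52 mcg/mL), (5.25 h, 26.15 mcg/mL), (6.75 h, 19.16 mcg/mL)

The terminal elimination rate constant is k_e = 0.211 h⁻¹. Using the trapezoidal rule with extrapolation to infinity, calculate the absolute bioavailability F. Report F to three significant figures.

Trapezoidal AUC_0→6.75 (intranasal spray):
  [0→2]: (0.00+44.27)/2 × 2 = 44.27
  [2→5]: (44.27+27.52)/2 × 3 = 107.685
  [5→5.25]: (27.52+26.15)/2 × 0.25 = 6.70875
  [5.25→6.75]: (26.15+19.16)/2 × 1.5 = 33.9825
  Sum = 192.64625 mcg/mL·h
Tail: C_last/k_e = 19.16/0.211 = 90.806
AUC_0→∞ (intranasal spray) = 192.64625 + 90.806 = 283.45225 mcg/mL·h
F = (AUC_ev/D_ev)/(AUC_iv/D_iv) = (283.45225/10)/(3130/10) = 28.345225/313 = 0.0906

F = 0.0906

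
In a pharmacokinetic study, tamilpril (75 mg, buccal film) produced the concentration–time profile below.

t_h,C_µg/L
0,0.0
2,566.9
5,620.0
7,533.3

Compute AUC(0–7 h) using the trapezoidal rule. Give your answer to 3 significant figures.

Trapezoidal AUC_0→7:
  [0→2]: (0.0+566.9)/2 × 2 = 566.9
  [2→5]: (566.9+620.0)/2 × 3 = 1780.35
  [5→7]: (620.0+533.3)/2 × 2 = 1153.3
  Sum = 3500.55 µg/L·h

AUC = 3500 µg/L·h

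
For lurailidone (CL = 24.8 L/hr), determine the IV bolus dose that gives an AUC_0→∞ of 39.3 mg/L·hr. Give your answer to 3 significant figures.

Dose_iv = CL × AUC_0→∞
     = 24.8 × 39.3 = 974.64 mg

Dose = 975 mg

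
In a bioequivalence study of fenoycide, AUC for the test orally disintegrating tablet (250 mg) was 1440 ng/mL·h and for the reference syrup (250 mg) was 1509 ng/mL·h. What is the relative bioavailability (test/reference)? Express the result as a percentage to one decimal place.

F_rel = (AUC_test/D_test) / (AUC_ref/D_ref)
      = (1440/250) / (1509/250)
      = 5.76 / 6.036 = 0.9543 = 95.43%

F_rel = 95.4%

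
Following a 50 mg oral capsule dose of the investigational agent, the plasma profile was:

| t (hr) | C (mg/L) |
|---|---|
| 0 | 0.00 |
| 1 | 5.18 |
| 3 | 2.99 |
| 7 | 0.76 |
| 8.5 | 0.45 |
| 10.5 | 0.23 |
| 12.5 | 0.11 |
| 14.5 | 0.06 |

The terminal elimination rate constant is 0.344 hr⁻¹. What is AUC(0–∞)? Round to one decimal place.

Trapezoidal AUC_0→14.5:
  [0→1]: (0.00+5.18)/2 × 1 = 2.59
  [1→3]: (5.18+2.99)/2 × 2 = 8.17
  [3→7]: (2.99+0.76)/2 × 4 = 7.5
  [7→8.5]: (0.76+0.45)/2 × 1.5 = 0.9075
  [8.5→10.5]: (0.45+0.23)/2 × 2 = 0.68
  [10.5→12.5]: (0.23+0.11)/2 × 2 = 0.34
  [12.5→14.5]: (0.11+0.06)/2 × 2 = 0.17
  Sum = 20.3575 mg/L·hr
Extrapolated tail: C_last / k_e = 0.06 / 0.344 = 0.174
AUC_0→∞ = 20.3575 + 0.174 = 20.5315 mg/L·hr

AUC = 20.5 mg/L·hr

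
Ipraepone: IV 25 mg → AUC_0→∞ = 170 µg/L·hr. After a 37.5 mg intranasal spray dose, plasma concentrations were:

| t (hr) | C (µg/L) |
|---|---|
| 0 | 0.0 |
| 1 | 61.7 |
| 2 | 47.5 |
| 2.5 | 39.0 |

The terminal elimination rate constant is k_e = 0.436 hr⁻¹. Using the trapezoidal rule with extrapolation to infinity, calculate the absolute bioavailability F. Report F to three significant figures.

F = 0.771

Trapezoidal AUC_0→2.5 (intranasal spray):
  [0→1]: (0.0+61.7)/2 × 1 = 30.85
  [1→2]: (61.7+47.5)/2 × 1 = 54.6
  [2→2.5]: (47.5+39.0)/2 × 0.5 = 21.625
  Sum = 107.075 µg/L·hr
Tail: C_last/k_e = 39.0/0.436 = 89.450
AUC_0→∞ (intranasal spray) = 107.075 + 89.450 = 196.525 µg/L·hr
F = (AUC_ev/D_ev)/(AUC_iv/D_iv) = (196.525/37.5)/(170/25) = 5.24067/6.8 = 0.7707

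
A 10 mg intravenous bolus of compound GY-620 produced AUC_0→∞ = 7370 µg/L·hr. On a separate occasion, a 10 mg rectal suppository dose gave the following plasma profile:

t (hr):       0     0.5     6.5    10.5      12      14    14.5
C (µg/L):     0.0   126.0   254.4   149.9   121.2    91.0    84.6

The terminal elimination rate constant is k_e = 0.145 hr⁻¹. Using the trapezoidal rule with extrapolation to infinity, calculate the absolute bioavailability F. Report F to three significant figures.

F = 0.410

Trapezoidal AUC_0→14.5 (rectal suppository):
  [0→0.5]: (0.0+126.0)/2 × 0.5 = 31.5
  [0.5→6.5]: (126.0+254.4)/2 × 6 = 1141.2
  [6.5→10.5]: (254.4+149.9)/2 × 4 = 808.6
  [10.5→12]: (149.9+121.2)/2 × 1.5 = 203.325
  [12→14]: (121.2+91.0)/2 × 2 = 212.2
  [14→14.5]: (91.0+84.6)/2 × 0.5 = 43.9
  Sum = 2440.725 µg/L·hr
Tail: C_last/k_e = 84.6/0.145 = 583.448
AUC_0→∞ (rectal suppository) = 2440.725 + 583.448 = 3024.173 µg/L·hr
F = (AUC_ev/D_ev)/(AUC_iv/D_iv) = (3024.173/10)/(7370/10) = 302.4173/737 = 0.4103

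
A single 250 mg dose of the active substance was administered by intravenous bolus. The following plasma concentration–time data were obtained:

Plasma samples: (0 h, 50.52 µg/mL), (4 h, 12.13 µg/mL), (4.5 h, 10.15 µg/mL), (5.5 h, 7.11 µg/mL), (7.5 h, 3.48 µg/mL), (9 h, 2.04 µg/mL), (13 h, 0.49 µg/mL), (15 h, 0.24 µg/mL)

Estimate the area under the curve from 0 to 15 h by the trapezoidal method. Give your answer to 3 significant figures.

AUC = 160 µg/mL·h

Trapezoidal AUC_0→15:
  [0→4]: (50.52+12.13)/2 × 4 = 125.3
  [4→4.5]: (12.13+10.15)/2 × 0.5 = 5.57
  [4.5→5.5]: (10.15+7.11)/2 × 1 = 8.63
  [5.5→7.5]: (7.11+3.48)/2 × 2 = 10.59
  [7.5→9]: (3.48+2.04)/2 × 1.5 = 4.14
  [9→13]: (2.04+0.49)/2 × 4 = 5.06
  [13→15]: (0.49+0.24)/2 × 2 = 0.73
  Sum = 160.02 µg/mL·h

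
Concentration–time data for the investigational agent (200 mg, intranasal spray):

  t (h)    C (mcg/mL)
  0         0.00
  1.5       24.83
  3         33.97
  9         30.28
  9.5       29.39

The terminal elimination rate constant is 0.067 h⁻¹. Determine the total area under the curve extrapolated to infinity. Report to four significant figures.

AUC = 709.0 mcg/mL·h

Trapezoidal AUC_0→9.5:
  [0→1.5]: (0.00+24.83)/2 × 1.5 = 18.6225
  [1.5→3]: (24.83+33.97)/2 × 1.5 = 44.1
  [3→9]: (33.97+30.28)/2 × 6 = 192.75
  [9→9.5]: (30.28+29.39)/2 × 0.5 = 14.9175
  Sum = 270.39 mcg/mL·h
Extrapolated tail: C_last / k_e = 29.39 / 0.067 = 438.657
AUC_0→∞ = 270.39 + 438.657 = 709.047 mcg/mL·h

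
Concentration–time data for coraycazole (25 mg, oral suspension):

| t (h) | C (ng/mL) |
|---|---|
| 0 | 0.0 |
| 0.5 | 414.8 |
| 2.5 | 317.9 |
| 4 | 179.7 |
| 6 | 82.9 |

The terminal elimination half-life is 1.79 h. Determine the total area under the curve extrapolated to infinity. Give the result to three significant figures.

AUC = 1690 ng/mL·h

Trapezoidal AUC_0→6:
  [0→0.5]: (0.0+414.8)/2 × 0.5 = 103.7
  [0.5→2.5]: (414.8+317.9)/2 × 2 = 732.7
  [2.5→4]: (317.9+179.7)/2 × 1.5 = 373.2
  [4→6]: (179.7+82.9)/2 × 2 = 262.6
  Sum = 1472.2 ng/mL·h
k_e = ln2 / t½ = 0.693147 / 1.79 = 0.3872 h^-1
Extrapolated tail: C_last / k_e = 82.9 / 0.3872 = 214.101
AUC_0→∞ = 1472.2 + 214.101 = 1686.301 ng/mL·h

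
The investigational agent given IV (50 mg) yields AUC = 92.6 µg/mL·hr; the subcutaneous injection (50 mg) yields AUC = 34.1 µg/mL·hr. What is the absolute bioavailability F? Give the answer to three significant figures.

F = (AUC_ev / D_ev) / (AUC_iv / D_iv)
  = (34.1/50) / (92.6/50)
  = 0.682 / 1.852 = 0.3683

F = 0.368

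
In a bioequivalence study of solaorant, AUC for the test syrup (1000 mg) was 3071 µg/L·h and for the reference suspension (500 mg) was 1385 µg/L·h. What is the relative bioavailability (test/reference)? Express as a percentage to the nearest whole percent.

F_rel = (AUC_test/D_test) / (AUC_ref/D_ref)
      = (3071/1000) / (1385/500)
      = 3.071 / 2.77 = 1.1087 = 110.87%

F_rel = 111%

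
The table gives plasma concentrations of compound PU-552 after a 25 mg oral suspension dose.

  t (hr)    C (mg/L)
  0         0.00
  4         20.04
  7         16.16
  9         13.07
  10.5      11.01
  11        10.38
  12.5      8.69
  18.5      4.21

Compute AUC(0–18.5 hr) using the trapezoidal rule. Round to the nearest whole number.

AUC = 200 mg/L·hr

Trapezoidal AUC_0→18.5:
  [0→4]: (0.00+20.04)/2 × 4 = 40.08
  [4→7]: (20.04+16.16)/2 × 3 = 54.3
  [7→9]: (16.16+13.07)/2 × 2 = 29.23
  [9→10.5]: (13.07+11.01)/2 × 1.5 = 18.06
  [10.5→11]: (11.01+10.38)/2 × 0.5 = 5.3475
  [11→12.5]: (10.38+8.69)/2 × 1.5 = 14.3025
  [12.5→18.5]: (8.69+4.21)/2 × 6 = 38.7
  Sum = 200.02 mg/L·hr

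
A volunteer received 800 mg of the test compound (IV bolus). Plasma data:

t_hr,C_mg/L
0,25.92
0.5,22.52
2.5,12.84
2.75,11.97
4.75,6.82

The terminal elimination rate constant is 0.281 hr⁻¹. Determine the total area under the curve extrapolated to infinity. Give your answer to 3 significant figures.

Trapezoidal AUC_0→4.75:
  [0→0.5]: (25.92+22.52)/2 × 0.5 = 12.11
  [0.5→2.5]: (22.52+12.84)/2 × 2 = 35.36
  [2.5→2.75]: (12.84+11.97)/2 × 0.25 = 3.10125
  [2.75→4.75]: (11.97+6.82)/2 × 2 = 18.79
  Sum = 69.36125 mg/L·hr
Extrapolated tail: C_last / k_e = 6.82 / 0.281 = 24.270
AUC_0→∞ = 69.36125 + 24.270 = 93.63125 mg/L·hr

AUC = 93.6 mg/L·hr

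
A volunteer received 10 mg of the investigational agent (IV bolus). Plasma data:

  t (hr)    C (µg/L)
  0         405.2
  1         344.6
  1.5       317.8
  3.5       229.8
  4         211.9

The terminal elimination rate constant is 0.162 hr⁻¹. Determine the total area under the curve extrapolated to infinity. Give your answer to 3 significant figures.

Trapezoidal AUC_0→4:
  [0→1]: (405.2+344.6)/2 × 1 = 374.9
  [1→1.5]: (344.6+317.8)/2 × 0.5 = 165.6
  [1.5→3.5]: (317.8+229.8)/2 × 2 = 547.6
  [3.5→4]: (229.8+211.9)/2 × 0.5 = 110.425
  Sum = 1198.525 µg/L·hr
Extrapolated tail: C_last / k_e = 211.9 / 0.162 = 1308.025
AUC_0→∞ = 1198.525 + 1308.025 = 2506.55 µg/L·hr

AUC = 2510 µg/L·hr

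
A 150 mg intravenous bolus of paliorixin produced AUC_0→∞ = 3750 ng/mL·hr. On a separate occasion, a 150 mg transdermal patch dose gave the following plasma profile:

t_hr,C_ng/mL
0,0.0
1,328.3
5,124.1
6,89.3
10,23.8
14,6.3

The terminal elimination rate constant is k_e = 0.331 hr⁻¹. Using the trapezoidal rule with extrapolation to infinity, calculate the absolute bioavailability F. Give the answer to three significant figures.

Trapezoidal AUC_0→14 (transdermal patch):
  [0→1]: (0.0+328.3)/2 × 1 = 164.15
  [1→5]: (328.3+124.1)/2 × 4 = 904.8
  [5→6]: (124.1+89.3)/2 × 1 = 106.7
  [6→10]: (89.3+23.8)/2 × 4 = 226.2
  [10→14]: (23.8+6.3)/2 × 4 = 60.2
  Sum = 1462.05 ng/mL·hr
Tail: C_last/k_e = 6.3/0.331 = 19.033
AUC_0→∞ (transdermal patch) = 1462.05 + 19.033 = 1481.083 ng/mL·hr
F = (AUC_ev/D_ev)/(AUC_iv/D_iv) = (1481.083/150)/(3750/150) = 9.87389/25 = 0.3950

F = 0.395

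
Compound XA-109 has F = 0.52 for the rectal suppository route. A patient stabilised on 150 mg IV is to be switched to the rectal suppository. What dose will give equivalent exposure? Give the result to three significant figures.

For equal systemic exposure: F × D_ev = D_iv
D_ev = D_iv / F = 150 / 0.52 = 288.462 mg

D_rectal = 288 mg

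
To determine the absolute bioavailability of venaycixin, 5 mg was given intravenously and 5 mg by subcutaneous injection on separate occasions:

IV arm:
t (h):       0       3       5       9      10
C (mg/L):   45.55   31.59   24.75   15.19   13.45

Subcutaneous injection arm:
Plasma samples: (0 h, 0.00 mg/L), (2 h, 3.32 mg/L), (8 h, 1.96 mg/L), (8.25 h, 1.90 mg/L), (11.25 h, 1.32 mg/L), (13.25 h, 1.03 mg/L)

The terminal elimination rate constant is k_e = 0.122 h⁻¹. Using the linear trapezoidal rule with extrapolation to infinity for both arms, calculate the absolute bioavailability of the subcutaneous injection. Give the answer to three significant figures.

F = 0.0937

Trapezoidal AUC_0→10 (IV):
  [0→3]: (45.55+31.59)/2 × 3 = 115.71
  [3→5]: (31.59+24.75)/2 × 2 = 56.34
  [5→9]: (24.75+15.19)/2 × 4 = 79.88
  [9→10]: (15.19+13.45)/2 × 1 = 14.32
  Sum = 266.25 mg/L·h
IV tail: 13.45/0.122 = 110.246; AUC_iv,0→∞ = 266.25 + 110.246 = 376.496 mg/L·h
Trapezoidal AUC_0→13.25 (subcutaneous injection):
  [0→2]: (0.00+3.32)/2 × 2 = 3.32
  [2→8]: (3.32+1.96)/2 × 6 = 15.84
  [8→8.25]: (1.96+1.90)/2 × 0.25 = 0.4825
  [8.25→11.25]: (1.90+1.32)/2 × 3 = 4.83
  [11.25→13.25]: (1.32+1.03)/2 × 2 = 2.35
  Sum = 26.8225 mg/L·h
subcutaneous injection tail: 1.03/0.122 = 8.443; AUC_ev,0→∞ = 26.8225 + 8.443 = 35.2655 mg/L·h
F = (AUC_ev/D_ev)/(AUC_iv/D_iv) = (35.2655/5)/(376.496/5) = 7.0531/75.2992 = 0.0937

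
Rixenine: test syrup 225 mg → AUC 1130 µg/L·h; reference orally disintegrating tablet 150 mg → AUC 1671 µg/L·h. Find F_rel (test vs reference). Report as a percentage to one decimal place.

F_rel = 45.1%

F_rel = (AUC_test/D_test) / (AUC_ref/D_ref)
      = (1130/225) / (1671/150)
      = 5.02222 / 11.14 = 0.4508 = 45.08%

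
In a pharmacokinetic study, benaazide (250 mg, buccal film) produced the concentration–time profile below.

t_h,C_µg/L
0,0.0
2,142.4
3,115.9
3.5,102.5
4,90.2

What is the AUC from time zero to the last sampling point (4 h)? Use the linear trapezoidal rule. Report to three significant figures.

Trapezoidal AUC_0→4:
  [0→2]: (0.0+142.4)/2 × 2 = 142.4
  [2→3]: (142.4+115.9)/2 × 1 = 129.15
  [3→3.5]: (115.9+102.5)/2 × 0.5 = 54.6
  [3.5→4]: (102.5+90.2)/2 × 0.5 = 48.175
  Sum = 374.325 µg/L·h

AUC = 374 µg/L·h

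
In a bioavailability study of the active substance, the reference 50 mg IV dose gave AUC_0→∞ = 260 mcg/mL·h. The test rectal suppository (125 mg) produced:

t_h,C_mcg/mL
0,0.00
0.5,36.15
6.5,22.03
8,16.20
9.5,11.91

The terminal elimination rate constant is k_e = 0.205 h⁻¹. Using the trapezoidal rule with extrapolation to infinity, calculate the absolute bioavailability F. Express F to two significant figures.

F = 0.45

Trapezoidal AUC_0→9.5 (rectal suppository):
  [0→0.5]: (0.00+36.15)/2 × 0.5 = 9.0375
  [0.5→6.5]: (36.15+22.03)/2 × 6 = 174.54
  [6.5→8]: (22.03+16.20)/2 × 1.5 = 28.6725
  [8→9.5]: (16.20+11.91)/2 × 1.5 = 21.0825
  Sum = 233.3325 mcg/mL·h
Tail: C_last/k_e = 11.91/0.205 = 58.098
AUC_0→∞ (rectal suppository) = 233.3325 + 58.098 = 291.4305 mcg/mL·h
F = (AUC_ev/D_ev)/(AUC_iv/D_iv) = (291.4305/125)/(260/50) = 2.331444/5.2 = 0.4484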